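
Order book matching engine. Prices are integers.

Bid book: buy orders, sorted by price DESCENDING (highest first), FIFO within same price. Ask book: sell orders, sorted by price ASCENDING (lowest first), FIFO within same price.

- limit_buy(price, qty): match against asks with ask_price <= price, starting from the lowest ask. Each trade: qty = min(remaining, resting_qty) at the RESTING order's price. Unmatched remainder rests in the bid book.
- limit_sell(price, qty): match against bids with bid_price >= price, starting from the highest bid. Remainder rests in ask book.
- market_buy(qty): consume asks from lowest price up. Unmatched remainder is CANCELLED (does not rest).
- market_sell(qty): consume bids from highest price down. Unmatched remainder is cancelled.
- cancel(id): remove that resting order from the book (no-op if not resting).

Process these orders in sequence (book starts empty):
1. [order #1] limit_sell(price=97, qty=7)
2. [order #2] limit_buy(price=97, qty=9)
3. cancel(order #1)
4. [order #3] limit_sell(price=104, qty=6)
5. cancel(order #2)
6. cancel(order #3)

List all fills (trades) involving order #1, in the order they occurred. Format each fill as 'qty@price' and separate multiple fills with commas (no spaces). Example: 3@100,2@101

Answer: 7@97

Derivation:
After op 1 [order #1] limit_sell(price=97, qty=7): fills=none; bids=[-] asks=[#1:7@97]
After op 2 [order #2] limit_buy(price=97, qty=9): fills=#2x#1:7@97; bids=[#2:2@97] asks=[-]
After op 3 cancel(order #1): fills=none; bids=[#2:2@97] asks=[-]
After op 4 [order #3] limit_sell(price=104, qty=6): fills=none; bids=[#2:2@97] asks=[#3:6@104]
After op 5 cancel(order #2): fills=none; bids=[-] asks=[#3:6@104]
After op 6 cancel(order #3): fills=none; bids=[-] asks=[-]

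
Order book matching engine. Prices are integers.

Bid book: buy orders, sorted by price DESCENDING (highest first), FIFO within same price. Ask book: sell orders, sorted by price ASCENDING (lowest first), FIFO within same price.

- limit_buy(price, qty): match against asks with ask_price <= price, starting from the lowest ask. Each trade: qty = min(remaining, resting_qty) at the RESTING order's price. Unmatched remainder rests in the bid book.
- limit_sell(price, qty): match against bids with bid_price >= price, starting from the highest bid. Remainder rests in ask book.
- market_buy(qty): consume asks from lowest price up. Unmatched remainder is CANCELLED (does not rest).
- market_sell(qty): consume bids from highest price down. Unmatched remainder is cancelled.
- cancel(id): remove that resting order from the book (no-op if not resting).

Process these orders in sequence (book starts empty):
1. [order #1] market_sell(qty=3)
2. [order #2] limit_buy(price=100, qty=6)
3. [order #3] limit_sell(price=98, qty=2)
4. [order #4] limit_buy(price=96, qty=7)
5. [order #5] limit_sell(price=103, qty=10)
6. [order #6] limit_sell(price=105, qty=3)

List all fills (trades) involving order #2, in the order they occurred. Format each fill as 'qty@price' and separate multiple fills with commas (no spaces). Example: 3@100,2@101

After op 1 [order #1] market_sell(qty=3): fills=none; bids=[-] asks=[-]
After op 2 [order #2] limit_buy(price=100, qty=6): fills=none; bids=[#2:6@100] asks=[-]
After op 3 [order #3] limit_sell(price=98, qty=2): fills=#2x#3:2@100; bids=[#2:4@100] asks=[-]
After op 4 [order #4] limit_buy(price=96, qty=7): fills=none; bids=[#2:4@100 #4:7@96] asks=[-]
After op 5 [order #5] limit_sell(price=103, qty=10): fills=none; bids=[#2:4@100 #4:7@96] asks=[#5:10@103]
After op 6 [order #6] limit_sell(price=105, qty=3): fills=none; bids=[#2:4@100 #4:7@96] asks=[#5:10@103 #6:3@105]

Answer: 2@100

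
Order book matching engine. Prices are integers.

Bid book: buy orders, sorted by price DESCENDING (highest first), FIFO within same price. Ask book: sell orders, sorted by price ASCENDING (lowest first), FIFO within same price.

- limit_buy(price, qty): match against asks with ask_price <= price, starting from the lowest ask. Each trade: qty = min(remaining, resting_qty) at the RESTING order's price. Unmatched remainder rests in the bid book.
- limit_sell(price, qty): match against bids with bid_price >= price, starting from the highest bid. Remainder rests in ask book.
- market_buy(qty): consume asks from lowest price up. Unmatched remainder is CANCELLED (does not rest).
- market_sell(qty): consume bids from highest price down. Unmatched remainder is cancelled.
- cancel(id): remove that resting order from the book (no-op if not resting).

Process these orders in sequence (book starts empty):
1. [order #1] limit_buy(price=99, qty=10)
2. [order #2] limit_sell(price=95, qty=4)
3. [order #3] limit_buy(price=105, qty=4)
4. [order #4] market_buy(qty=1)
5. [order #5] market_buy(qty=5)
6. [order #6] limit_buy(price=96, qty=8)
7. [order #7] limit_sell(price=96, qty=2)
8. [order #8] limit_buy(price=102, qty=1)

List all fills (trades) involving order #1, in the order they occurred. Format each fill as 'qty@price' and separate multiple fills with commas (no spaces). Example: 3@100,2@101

After op 1 [order #1] limit_buy(price=99, qty=10): fills=none; bids=[#1:10@99] asks=[-]
After op 2 [order #2] limit_sell(price=95, qty=4): fills=#1x#2:4@99; bids=[#1:6@99] asks=[-]
After op 3 [order #3] limit_buy(price=105, qty=4): fills=none; bids=[#3:4@105 #1:6@99] asks=[-]
After op 4 [order #4] market_buy(qty=1): fills=none; bids=[#3:4@105 #1:6@99] asks=[-]
After op 5 [order #5] market_buy(qty=5): fills=none; bids=[#3:4@105 #1:6@99] asks=[-]
After op 6 [order #6] limit_buy(price=96, qty=8): fills=none; bids=[#3:4@105 #1:6@99 #6:8@96] asks=[-]
After op 7 [order #7] limit_sell(price=96, qty=2): fills=#3x#7:2@105; bids=[#3:2@105 #1:6@99 #6:8@96] asks=[-]
After op 8 [order #8] limit_buy(price=102, qty=1): fills=none; bids=[#3:2@105 #8:1@102 #1:6@99 #6:8@96] asks=[-]

Answer: 4@99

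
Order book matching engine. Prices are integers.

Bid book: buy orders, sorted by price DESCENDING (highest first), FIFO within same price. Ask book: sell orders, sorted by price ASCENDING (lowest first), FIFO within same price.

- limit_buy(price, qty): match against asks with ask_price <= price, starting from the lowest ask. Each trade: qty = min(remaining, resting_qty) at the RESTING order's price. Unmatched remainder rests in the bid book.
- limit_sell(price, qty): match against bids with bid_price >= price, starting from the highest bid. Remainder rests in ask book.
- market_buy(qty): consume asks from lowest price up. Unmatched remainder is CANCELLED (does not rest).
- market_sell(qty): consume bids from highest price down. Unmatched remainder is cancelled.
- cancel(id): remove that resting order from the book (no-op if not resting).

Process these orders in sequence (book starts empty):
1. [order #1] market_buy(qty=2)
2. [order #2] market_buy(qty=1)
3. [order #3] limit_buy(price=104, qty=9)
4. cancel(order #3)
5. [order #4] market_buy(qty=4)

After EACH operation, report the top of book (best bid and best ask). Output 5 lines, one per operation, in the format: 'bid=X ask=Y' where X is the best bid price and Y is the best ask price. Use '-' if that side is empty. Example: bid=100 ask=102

After op 1 [order #1] market_buy(qty=2): fills=none; bids=[-] asks=[-]
After op 2 [order #2] market_buy(qty=1): fills=none; bids=[-] asks=[-]
After op 3 [order #3] limit_buy(price=104, qty=9): fills=none; bids=[#3:9@104] asks=[-]
After op 4 cancel(order #3): fills=none; bids=[-] asks=[-]
After op 5 [order #4] market_buy(qty=4): fills=none; bids=[-] asks=[-]

Answer: bid=- ask=-
bid=- ask=-
bid=104 ask=-
bid=- ask=-
bid=- ask=-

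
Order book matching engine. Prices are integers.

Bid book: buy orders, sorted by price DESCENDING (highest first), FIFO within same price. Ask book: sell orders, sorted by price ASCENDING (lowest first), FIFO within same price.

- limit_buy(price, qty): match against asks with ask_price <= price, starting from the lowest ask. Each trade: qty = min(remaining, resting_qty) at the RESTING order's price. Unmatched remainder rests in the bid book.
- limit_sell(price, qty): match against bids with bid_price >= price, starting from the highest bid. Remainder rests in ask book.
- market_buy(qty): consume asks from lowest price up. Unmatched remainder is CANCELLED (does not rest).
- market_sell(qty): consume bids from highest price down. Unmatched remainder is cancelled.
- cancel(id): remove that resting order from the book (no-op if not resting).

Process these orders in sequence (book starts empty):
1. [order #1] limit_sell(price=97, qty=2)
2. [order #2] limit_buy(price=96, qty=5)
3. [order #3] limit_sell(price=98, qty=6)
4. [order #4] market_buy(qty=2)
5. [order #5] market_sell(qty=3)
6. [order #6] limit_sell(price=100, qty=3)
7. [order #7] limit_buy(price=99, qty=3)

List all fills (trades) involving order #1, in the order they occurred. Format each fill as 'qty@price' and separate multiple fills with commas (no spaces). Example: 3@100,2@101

Answer: 2@97

Derivation:
After op 1 [order #1] limit_sell(price=97, qty=2): fills=none; bids=[-] asks=[#1:2@97]
After op 2 [order #2] limit_buy(price=96, qty=5): fills=none; bids=[#2:5@96] asks=[#1:2@97]
After op 3 [order #3] limit_sell(price=98, qty=6): fills=none; bids=[#2:5@96] asks=[#1:2@97 #3:6@98]
After op 4 [order #4] market_buy(qty=2): fills=#4x#1:2@97; bids=[#2:5@96] asks=[#3:6@98]
After op 5 [order #5] market_sell(qty=3): fills=#2x#5:3@96; bids=[#2:2@96] asks=[#3:6@98]
After op 6 [order #6] limit_sell(price=100, qty=3): fills=none; bids=[#2:2@96] asks=[#3:6@98 #6:3@100]
After op 7 [order #7] limit_buy(price=99, qty=3): fills=#7x#3:3@98; bids=[#2:2@96] asks=[#3:3@98 #6:3@100]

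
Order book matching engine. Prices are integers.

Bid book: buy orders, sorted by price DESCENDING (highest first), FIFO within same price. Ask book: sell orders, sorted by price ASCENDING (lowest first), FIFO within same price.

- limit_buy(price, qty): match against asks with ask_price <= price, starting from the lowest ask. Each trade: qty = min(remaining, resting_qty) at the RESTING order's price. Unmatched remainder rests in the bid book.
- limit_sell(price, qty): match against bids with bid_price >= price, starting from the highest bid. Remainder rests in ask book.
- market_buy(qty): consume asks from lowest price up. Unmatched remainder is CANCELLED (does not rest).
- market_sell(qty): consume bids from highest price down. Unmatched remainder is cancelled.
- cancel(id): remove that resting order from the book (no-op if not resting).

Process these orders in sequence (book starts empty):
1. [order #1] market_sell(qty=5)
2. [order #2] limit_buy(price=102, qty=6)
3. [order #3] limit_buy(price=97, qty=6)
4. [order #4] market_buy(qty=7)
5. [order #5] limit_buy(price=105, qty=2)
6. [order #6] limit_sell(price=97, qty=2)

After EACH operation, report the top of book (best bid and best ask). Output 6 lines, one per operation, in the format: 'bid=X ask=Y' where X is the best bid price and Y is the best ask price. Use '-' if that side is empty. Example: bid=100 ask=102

Answer: bid=- ask=-
bid=102 ask=-
bid=102 ask=-
bid=102 ask=-
bid=105 ask=-
bid=102 ask=-

Derivation:
After op 1 [order #1] market_sell(qty=5): fills=none; bids=[-] asks=[-]
After op 2 [order #2] limit_buy(price=102, qty=6): fills=none; bids=[#2:6@102] asks=[-]
After op 3 [order #3] limit_buy(price=97, qty=6): fills=none; bids=[#2:6@102 #3:6@97] asks=[-]
After op 4 [order #4] market_buy(qty=7): fills=none; bids=[#2:6@102 #3:6@97] asks=[-]
After op 5 [order #5] limit_buy(price=105, qty=2): fills=none; bids=[#5:2@105 #2:6@102 #3:6@97] asks=[-]
After op 6 [order #6] limit_sell(price=97, qty=2): fills=#5x#6:2@105; bids=[#2:6@102 #3:6@97] asks=[-]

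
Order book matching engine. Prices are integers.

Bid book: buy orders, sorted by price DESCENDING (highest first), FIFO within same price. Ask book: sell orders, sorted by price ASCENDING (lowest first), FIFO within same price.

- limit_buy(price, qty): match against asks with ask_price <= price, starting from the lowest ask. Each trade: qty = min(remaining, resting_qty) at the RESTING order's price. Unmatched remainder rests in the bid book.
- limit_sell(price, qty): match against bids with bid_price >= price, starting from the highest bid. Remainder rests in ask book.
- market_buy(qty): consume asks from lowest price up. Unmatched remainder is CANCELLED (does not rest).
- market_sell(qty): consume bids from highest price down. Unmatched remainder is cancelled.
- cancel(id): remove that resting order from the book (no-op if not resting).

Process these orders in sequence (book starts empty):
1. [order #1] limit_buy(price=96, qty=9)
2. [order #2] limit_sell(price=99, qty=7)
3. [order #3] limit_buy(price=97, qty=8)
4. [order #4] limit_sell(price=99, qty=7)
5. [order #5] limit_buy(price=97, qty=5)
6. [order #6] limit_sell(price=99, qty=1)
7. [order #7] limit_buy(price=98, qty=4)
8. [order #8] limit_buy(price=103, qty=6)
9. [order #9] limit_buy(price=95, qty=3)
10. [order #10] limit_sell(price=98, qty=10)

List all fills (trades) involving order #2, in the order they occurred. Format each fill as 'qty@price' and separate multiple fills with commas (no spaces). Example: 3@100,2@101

After op 1 [order #1] limit_buy(price=96, qty=9): fills=none; bids=[#1:9@96] asks=[-]
After op 2 [order #2] limit_sell(price=99, qty=7): fills=none; bids=[#1:9@96] asks=[#2:7@99]
After op 3 [order #3] limit_buy(price=97, qty=8): fills=none; bids=[#3:8@97 #1:9@96] asks=[#2:7@99]
After op 4 [order #4] limit_sell(price=99, qty=7): fills=none; bids=[#3:8@97 #1:9@96] asks=[#2:7@99 #4:7@99]
After op 5 [order #5] limit_buy(price=97, qty=5): fills=none; bids=[#3:8@97 #5:5@97 #1:9@96] asks=[#2:7@99 #4:7@99]
After op 6 [order #6] limit_sell(price=99, qty=1): fills=none; bids=[#3:8@97 #5:5@97 #1:9@96] asks=[#2:7@99 #4:7@99 #6:1@99]
After op 7 [order #7] limit_buy(price=98, qty=4): fills=none; bids=[#7:4@98 #3:8@97 #5:5@97 #1:9@96] asks=[#2:7@99 #4:7@99 #6:1@99]
After op 8 [order #8] limit_buy(price=103, qty=6): fills=#8x#2:6@99; bids=[#7:4@98 #3:8@97 #5:5@97 #1:9@96] asks=[#2:1@99 #4:7@99 #6:1@99]
After op 9 [order #9] limit_buy(price=95, qty=3): fills=none; bids=[#7:4@98 #3:8@97 #5:5@97 #1:9@96 #9:3@95] asks=[#2:1@99 #4:7@99 #6:1@99]
After op 10 [order #10] limit_sell(price=98, qty=10): fills=#7x#10:4@98; bids=[#3:8@97 #5:5@97 #1:9@96 #9:3@95] asks=[#10:6@98 #2:1@99 #4:7@99 #6:1@99]

Answer: 6@99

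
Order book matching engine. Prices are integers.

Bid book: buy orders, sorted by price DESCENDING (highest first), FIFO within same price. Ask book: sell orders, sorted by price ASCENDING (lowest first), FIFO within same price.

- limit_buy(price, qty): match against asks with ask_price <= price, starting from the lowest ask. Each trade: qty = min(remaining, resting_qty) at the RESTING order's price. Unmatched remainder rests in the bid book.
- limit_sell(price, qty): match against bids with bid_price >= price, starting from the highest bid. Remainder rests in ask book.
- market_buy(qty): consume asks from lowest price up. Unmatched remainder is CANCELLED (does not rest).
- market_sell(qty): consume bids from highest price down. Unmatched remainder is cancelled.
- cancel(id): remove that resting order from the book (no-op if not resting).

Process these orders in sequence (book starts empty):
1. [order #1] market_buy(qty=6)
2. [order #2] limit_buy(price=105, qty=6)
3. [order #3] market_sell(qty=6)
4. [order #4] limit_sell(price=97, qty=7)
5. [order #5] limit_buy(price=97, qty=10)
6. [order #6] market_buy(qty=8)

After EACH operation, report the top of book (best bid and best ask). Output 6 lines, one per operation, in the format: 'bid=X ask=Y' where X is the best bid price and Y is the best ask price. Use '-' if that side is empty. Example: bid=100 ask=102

After op 1 [order #1] market_buy(qty=6): fills=none; bids=[-] asks=[-]
After op 2 [order #2] limit_buy(price=105, qty=6): fills=none; bids=[#2:6@105] asks=[-]
After op 3 [order #3] market_sell(qty=6): fills=#2x#3:6@105; bids=[-] asks=[-]
After op 4 [order #4] limit_sell(price=97, qty=7): fills=none; bids=[-] asks=[#4:7@97]
After op 5 [order #5] limit_buy(price=97, qty=10): fills=#5x#4:7@97; bids=[#5:3@97] asks=[-]
After op 6 [order #6] market_buy(qty=8): fills=none; bids=[#5:3@97] asks=[-]

Answer: bid=- ask=-
bid=105 ask=-
bid=- ask=-
bid=- ask=97
bid=97 ask=-
bid=97 ask=-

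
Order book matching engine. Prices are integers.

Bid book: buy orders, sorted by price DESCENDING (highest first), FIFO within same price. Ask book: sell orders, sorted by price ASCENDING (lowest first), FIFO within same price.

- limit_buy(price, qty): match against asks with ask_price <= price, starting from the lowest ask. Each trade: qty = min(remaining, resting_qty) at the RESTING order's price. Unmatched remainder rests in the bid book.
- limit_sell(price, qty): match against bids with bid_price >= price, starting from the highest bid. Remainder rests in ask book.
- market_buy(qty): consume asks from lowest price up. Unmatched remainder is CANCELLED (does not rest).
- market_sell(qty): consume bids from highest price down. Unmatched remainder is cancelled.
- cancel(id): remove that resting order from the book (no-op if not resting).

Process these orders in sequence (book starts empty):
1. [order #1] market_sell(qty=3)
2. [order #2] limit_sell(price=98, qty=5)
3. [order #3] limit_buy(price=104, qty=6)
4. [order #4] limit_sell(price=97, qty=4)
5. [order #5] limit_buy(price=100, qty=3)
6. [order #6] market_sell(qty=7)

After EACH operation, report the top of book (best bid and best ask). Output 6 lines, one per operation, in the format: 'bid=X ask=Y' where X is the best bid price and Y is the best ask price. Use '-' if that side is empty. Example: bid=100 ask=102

Answer: bid=- ask=-
bid=- ask=98
bid=104 ask=-
bid=- ask=97
bid=- ask=-
bid=- ask=-

Derivation:
After op 1 [order #1] market_sell(qty=3): fills=none; bids=[-] asks=[-]
After op 2 [order #2] limit_sell(price=98, qty=5): fills=none; bids=[-] asks=[#2:5@98]
After op 3 [order #3] limit_buy(price=104, qty=6): fills=#3x#2:5@98; bids=[#3:1@104] asks=[-]
After op 4 [order #4] limit_sell(price=97, qty=4): fills=#3x#4:1@104; bids=[-] asks=[#4:3@97]
After op 5 [order #5] limit_buy(price=100, qty=3): fills=#5x#4:3@97; bids=[-] asks=[-]
After op 6 [order #6] market_sell(qty=7): fills=none; bids=[-] asks=[-]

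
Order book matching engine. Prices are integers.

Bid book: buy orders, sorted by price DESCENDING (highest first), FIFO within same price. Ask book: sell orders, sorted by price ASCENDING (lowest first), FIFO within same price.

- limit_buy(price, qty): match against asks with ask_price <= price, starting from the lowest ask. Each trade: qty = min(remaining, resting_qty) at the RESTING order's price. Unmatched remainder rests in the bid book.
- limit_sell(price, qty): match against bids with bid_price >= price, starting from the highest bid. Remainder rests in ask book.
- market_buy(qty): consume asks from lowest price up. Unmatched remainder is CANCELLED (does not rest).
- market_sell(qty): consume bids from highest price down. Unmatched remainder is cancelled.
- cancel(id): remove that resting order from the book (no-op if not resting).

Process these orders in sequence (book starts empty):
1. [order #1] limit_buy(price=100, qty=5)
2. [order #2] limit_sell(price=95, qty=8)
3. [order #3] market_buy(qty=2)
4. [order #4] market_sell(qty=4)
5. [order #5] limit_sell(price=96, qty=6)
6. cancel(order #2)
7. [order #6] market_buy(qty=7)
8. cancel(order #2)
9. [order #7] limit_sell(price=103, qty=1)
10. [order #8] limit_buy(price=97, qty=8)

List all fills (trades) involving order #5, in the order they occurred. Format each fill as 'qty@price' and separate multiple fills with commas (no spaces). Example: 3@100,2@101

Answer: 6@96

Derivation:
After op 1 [order #1] limit_buy(price=100, qty=5): fills=none; bids=[#1:5@100] asks=[-]
After op 2 [order #2] limit_sell(price=95, qty=8): fills=#1x#2:5@100; bids=[-] asks=[#2:3@95]
After op 3 [order #3] market_buy(qty=2): fills=#3x#2:2@95; bids=[-] asks=[#2:1@95]
After op 4 [order #4] market_sell(qty=4): fills=none; bids=[-] asks=[#2:1@95]
After op 5 [order #5] limit_sell(price=96, qty=6): fills=none; bids=[-] asks=[#2:1@95 #5:6@96]
After op 6 cancel(order #2): fills=none; bids=[-] asks=[#5:6@96]
After op 7 [order #6] market_buy(qty=7): fills=#6x#5:6@96; bids=[-] asks=[-]
After op 8 cancel(order #2): fills=none; bids=[-] asks=[-]
After op 9 [order #7] limit_sell(price=103, qty=1): fills=none; bids=[-] asks=[#7:1@103]
After op 10 [order #8] limit_buy(price=97, qty=8): fills=none; bids=[#8:8@97] asks=[#7:1@103]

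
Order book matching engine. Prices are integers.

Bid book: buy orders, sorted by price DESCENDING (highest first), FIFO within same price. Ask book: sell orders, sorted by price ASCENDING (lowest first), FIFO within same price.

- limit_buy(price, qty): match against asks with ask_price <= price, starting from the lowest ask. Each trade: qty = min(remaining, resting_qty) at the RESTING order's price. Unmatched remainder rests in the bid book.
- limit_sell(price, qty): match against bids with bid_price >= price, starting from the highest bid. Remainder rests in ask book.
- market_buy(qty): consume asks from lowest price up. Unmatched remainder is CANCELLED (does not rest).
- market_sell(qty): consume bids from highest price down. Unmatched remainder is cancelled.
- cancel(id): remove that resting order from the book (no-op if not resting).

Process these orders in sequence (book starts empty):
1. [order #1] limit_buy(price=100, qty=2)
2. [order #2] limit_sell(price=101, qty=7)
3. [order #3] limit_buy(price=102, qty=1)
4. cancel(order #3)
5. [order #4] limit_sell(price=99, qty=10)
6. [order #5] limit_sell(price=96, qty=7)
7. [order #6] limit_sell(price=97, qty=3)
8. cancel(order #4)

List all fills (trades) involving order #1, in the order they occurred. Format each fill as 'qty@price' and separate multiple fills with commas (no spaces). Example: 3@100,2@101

After op 1 [order #1] limit_buy(price=100, qty=2): fills=none; bids=[#1:2@100] asks=[-]
After op 2 [order #2] limit_sell(price=101, qty=7): fills=none; bids=[#1:2@100] asks=[#2:7@101]
After op 3 [order #3] limit_buy(price=102, qty=1): fills=#3x#2:1@101; bids=[#1:2@100] asks=[#2:6@101]
After op 4 cancel(order #3): fills=none; bids=[#1:2@100] asks=[#2:6@101]
After op 5 [order #4] limit_sell(price=99, qty=10): fills=#1x#4:2@100; bids=[-] asks=[#4:8@99 #2:6@101]
After op 6 [order #5] limit_sell(price=96, qty=7): fills=none; bids=[-] asks=[#5:7@96 #4:8@99 #2:6@101]
After op 7 [order #6] limit_sell(price=97, qty=3): fills=none; bids=[-] asks=[#5:7@96 #6:3@97 #4:8@99 #2:6@101]
After op 8 cancel(order #4): fills=none; bids=[-] asks=[#5:7@96 #6:3@97 #2:6@101]

Answer: 2@100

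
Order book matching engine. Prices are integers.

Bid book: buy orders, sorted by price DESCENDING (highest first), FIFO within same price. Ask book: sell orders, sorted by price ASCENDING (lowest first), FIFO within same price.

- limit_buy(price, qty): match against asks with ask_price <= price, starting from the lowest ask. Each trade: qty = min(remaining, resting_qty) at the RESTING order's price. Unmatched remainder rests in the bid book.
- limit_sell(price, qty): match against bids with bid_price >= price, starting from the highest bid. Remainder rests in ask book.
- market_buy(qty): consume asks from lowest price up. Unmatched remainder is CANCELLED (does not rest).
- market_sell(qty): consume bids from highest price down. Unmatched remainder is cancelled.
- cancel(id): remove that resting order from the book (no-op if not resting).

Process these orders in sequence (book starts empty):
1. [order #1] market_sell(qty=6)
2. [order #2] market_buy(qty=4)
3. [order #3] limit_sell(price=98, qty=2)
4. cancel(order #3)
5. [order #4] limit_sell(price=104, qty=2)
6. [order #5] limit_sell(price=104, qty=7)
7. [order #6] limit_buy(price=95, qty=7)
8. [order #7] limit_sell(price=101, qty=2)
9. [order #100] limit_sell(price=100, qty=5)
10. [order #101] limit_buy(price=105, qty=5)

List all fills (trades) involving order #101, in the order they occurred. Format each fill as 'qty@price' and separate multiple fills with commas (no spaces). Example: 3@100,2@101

Answer: 5@100

Derivation:
After op 1 [order #1] market_sell(qty=6): fills=none; bids=[-] asks=[-]
After op 2 [order #2] market_buy(qty=4): fills=none; bids=[-] asks=[-]
After op 3 [order #3] limit_sell(price=98, qty=2): fills=none; bids=[-] asks=[#3:2@98]
After op 4 cancel(order #3): fills=none; bids=[-] asks=[-]
After op 5 [order #4] limit_sell(price=104, qty=2): fills=none; bids=[-] asks=[#4:2@104]
After op 6 [order #5] limit_sell(price=104, qty=7): fills=none; bids=[-] asks=[#4:2@104 #5:7@104]
After op 7 [order #6] limit_buy(price=95, qty=7): fills=none; bids=[#6:7@95] asks=[#4:2@104 #5:7@104]
After op 8 [order #7] limit_sell(price=101, qty=2): fills=none; bids=[#6:7@95] asks=[#7:2@101 #4:2@104 #5:7@104]
After op 9 [order #100] limit_sell(price=100, qty=5): fills=none; bids=[#6:7@95] asks=[#100:5@100 #7:2@101 #4:2@104 #5:7@104]
After op 10 [order #101] limit_buy(price=105, qty=5): fills=#101x#100:5@100; bids=[#6:7@95] asks=[#7:2@101 #4:2@104 #5:7@104]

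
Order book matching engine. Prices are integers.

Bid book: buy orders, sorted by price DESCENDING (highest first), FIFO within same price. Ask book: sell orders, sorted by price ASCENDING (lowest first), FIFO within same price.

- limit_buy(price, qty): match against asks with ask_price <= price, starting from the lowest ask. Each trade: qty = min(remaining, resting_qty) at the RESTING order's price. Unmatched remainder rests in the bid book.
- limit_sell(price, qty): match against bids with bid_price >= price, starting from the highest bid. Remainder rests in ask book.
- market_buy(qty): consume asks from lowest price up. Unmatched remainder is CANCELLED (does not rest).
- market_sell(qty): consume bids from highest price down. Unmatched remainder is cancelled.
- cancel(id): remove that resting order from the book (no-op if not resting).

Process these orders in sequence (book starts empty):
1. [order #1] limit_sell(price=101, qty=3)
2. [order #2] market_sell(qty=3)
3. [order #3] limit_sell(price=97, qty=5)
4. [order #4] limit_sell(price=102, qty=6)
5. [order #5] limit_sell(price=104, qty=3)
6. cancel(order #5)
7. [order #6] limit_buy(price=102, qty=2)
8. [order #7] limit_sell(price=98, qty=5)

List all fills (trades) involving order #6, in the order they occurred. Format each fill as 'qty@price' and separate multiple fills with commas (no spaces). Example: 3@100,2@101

Answer: 2@97

Derivation:
After op 1 [order #1] limit_sell(price=101, qty=3): fills=none; bids=[-] asks=[#1:3@101]
After op 2 [order #2] market_sell(qty=3): fills=none; bids=[-] asks=[#1:3@101]
After op 3 [order #3] limit_sell(price=97, qty=5): fills=none; bids=[-] asks=[#3:5@97 #1:3@101]
After op 4 [order #4] limit_sell(price=102, qty=6): fills=none; bids=[-] asks=[#3:5@97 #1:3@101 #4:6@102]
After op 5 [order #5] limit_sell(price=104, qty=3): fills=none; bids=[-] asks=[#3:5@97 #1:3@101 #4:6@102 #5:3@104]
After op 6 cancel(order #5): fills=none; bids=[-] asks=[#3:5@97 #1:3@101 #4:6@102]
After op 7 [order #6] limit_buy(price=102, qty=2): fills=#6x#3:2@97; bids=[-] asks=[#3:3@97 #1:3@101 #4:6@102]
After op 8 [order #7] limit_sell(price=98, qty=5): fills=none; bids=[-] asks=[#3:3@97 #7:5@98 #1:3@101 #4:6@102]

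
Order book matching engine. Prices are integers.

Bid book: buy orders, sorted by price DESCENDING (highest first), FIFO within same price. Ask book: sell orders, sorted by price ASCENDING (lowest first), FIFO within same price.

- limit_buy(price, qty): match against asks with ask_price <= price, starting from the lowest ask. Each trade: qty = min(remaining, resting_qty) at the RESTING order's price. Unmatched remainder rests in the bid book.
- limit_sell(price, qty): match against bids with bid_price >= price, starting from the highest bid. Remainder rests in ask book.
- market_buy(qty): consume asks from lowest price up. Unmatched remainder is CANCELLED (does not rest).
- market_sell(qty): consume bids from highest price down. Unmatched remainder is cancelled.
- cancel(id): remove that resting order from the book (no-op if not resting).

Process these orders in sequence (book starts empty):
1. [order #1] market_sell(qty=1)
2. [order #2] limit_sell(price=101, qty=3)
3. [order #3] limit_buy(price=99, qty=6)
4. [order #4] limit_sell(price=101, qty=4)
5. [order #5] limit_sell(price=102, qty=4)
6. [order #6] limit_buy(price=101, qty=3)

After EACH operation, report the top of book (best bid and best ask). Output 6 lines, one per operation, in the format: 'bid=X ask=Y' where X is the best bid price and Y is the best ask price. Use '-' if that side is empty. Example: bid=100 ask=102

Answer: bid=- ask=-
bid=- ask=101
bid=99 ask=101
bid=99 ask=101
bid=99 ask=101
bid=99 ask=101

Derivation:
After op 1 [order #1] market_sell(qty=1): fills=none; bids=[-] asks=[-]
After op 2 [order #2] limit_sell(price=101, qty=3): fills=none; bids=[-] asks=[#2:3@101]
After op 3 [order #3] limit_buy(price=99, qty=6): fills=none; bids=[#3:6@99] asks=[#2:3@101]
After op 4 [order #4] limit_sell(price=101, qty=4): fills=none; bids=[#3:6@99] asks=[#2:3@101 #4:4@101]
After op 5 [order #5] limit_sell(price=102, qty=4): fills=none; bids=[#3:6@99] asks=[#2:3@101 #4:4@101 #5:4@102]
After op 6 [order #6] limit_buy(price=101, qty=3): fills=#6x#2:3@101; bids=[#3:6@99] asks=[#4:4@101 #5:4@102]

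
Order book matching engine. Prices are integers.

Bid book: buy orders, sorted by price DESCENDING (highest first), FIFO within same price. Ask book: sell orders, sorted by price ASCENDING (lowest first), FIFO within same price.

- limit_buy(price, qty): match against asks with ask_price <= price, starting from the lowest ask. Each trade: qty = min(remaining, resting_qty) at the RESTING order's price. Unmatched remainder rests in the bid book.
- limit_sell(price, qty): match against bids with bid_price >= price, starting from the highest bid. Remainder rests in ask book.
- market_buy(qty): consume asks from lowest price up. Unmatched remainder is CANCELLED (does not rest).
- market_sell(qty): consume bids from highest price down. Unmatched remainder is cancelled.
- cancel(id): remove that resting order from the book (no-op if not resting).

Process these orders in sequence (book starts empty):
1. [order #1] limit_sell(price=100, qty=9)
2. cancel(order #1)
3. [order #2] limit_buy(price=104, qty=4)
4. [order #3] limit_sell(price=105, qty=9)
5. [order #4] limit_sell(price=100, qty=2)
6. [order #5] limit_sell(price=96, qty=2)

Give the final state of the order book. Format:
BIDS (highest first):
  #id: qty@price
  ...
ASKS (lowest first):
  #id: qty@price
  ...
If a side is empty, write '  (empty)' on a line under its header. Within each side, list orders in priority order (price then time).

After op 1 [order #1] limit_sell(price=100, qty=9): fills=none; bids=[-] asks=[#1:9@100]
After op 2 cancel(order #1): fills=none; bids=[-] asks=[-]
After op 3 [order #2] limit_buy(price=104, qty=4): fills=none; bids=[#2:4@104] asks=[-]
After op 4 [order #3] limit_sell(price=105, qty=9): fills=none; bids=[#2:4@104] asks=[#3:9@105]
After op 5 [order #4] limit_sell(price=100, qty=2): fills=#2x#4:2@104; bids=[#2:2@104] asks=[#3:9@105]
After op 6 [order #5] limit_sell(price=96, qty=2): fills=#2x#5:2@104; bids=[-] asks=[#3:9@105]

Answer: BIDS (highest first):
  (empty)
ASKS (lowest first):
  #3: 9@105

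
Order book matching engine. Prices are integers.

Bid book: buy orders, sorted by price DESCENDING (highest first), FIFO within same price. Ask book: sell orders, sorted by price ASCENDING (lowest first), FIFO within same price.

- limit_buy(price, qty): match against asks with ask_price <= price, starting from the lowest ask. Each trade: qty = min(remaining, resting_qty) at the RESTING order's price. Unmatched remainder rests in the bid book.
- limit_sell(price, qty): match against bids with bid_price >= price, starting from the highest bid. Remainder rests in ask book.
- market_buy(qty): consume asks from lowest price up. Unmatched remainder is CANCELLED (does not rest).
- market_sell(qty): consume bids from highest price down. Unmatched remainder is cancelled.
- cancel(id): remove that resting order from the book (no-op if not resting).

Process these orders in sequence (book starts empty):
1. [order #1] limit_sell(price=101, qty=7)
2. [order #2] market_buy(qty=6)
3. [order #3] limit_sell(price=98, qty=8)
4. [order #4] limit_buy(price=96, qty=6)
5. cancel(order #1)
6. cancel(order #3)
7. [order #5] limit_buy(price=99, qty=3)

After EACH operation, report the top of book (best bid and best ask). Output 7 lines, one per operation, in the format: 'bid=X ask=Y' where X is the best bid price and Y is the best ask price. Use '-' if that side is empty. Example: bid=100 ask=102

After op 1 [order #1] limit_sell(price=101, qty=7): fills=none; bids=[-] asks=[#1:7@101]
After op 2 [order #2] market_buy(qty=6): fills=#2x#1:6@101; bids=[-] asks=[#1:1@101]
After op 3 [order #3] limit_sell(price=98, qty=8): fills=none; bids=[-] asks=[#3:8@98 #1:1@101]
After op 4 [order #4] limit_buy(price=96, qty=6): fills=none; bids=[#4:6@96] asks=[#3:8@98 #1:1@101]
After op 5 cancel(order #1): fills=none; bids=[#4:6@96] asks=[#3:8@98]
After op 6 cancel(order #3): fills=none; bids=[#4:6@96] asks=[-]
After op 7 [order #5] limit_buy(price=99, qty=3): fills=none; bids=[#5:3@99 #4:6@96] asks=[-]

Answer: bid=- ask=101
bid=- ask=101
bid=- ask=98
bid=96 ask=98
bid=96 ask=98
bid=96 ask=-
bid=99 ask=-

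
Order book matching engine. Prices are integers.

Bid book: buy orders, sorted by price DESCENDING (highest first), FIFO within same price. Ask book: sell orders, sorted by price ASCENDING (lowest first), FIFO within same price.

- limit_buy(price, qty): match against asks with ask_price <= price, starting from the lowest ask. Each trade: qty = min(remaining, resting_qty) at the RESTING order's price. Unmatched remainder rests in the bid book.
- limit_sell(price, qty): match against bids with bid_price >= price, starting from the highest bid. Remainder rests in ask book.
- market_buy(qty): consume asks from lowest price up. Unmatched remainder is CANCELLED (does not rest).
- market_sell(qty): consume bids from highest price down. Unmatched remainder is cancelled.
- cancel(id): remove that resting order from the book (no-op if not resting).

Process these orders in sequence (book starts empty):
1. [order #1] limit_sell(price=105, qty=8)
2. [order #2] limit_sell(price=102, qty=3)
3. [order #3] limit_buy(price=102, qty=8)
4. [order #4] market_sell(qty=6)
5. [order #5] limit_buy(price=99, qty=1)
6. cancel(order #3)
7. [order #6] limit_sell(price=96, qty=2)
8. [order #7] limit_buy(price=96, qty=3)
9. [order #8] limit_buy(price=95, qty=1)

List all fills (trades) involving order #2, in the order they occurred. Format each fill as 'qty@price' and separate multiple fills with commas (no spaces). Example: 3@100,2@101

Answer: 3@102

Derivation:
After op 1 [order #1] limit_sell(price=105, qty=8): fills=none; bids=[-] asks=[#1:8@105]
After op 2 [order #2] limit_sell(price=102, qty=3): fills=none; bids=[-] asks=[#2:3@102 #1:8@105]
After op 3 [order #3] limit_buy(price=102, qty=8): fills=#3x#2:3@102; bids=[#3:5@102] asks=[#1:8@105]
After op 4 [order #4] market_sell(qty=6): fills=#3x#4:5@102; bids=[-] asks=[#1:8@105]
After op 5 [order #5] limit_buy(price=99, qty=1): fills=none; bids=[#5:1@99] asks=[#1:8@105]
After op 6 cancel(order #3): fills=none; bids=[#5:1@99] asks=[#1:8@105]
After op 7 [order #6] limit_sell(price=96, qty=2): fills=#5x#6:1@99; bids=[-] asks=[#6:1@96 #1:8@105]
After op 8 [order #7] limit_buy(price=96, qty=3): fills=#7x#6:1@96; bids=[#7:2@96] asks=[#1:8@105]
After op 9 [order #8] limit_buy(price=95, qty=1): fills=none; bids=[#7:2@96 #8:1@95] asks=[#1:8@105]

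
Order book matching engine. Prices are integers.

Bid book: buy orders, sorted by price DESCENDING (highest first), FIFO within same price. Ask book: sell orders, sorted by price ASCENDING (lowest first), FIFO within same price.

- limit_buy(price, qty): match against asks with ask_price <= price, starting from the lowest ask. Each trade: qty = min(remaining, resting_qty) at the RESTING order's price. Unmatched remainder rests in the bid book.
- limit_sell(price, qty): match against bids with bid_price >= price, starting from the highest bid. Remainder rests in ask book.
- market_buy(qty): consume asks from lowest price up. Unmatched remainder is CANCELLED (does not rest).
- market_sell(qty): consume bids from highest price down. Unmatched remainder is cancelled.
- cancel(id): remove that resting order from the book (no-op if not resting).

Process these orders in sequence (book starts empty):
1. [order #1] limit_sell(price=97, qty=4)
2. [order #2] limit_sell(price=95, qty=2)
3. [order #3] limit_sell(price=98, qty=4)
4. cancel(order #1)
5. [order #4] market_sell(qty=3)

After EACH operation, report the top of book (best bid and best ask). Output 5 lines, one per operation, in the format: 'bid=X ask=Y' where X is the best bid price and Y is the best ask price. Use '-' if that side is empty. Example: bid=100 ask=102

After op 1 [order #1] limit_sell(price=97, qty=4): fills=none; bids=[-] asks=[#1:4@97]
After op 2 [order #2] limit_sell(price=95, qty=2): fills=none; bids=[-] asks=[#2:2@95 #1:4@97]
After op 3 [order #3] limit_sell(price=98, qty=4): fills=none; bids=[-] asks=[#2:2@95 #1:4@97 #3:4@98]
After op 4 cancel(order #1): fills=none; bids=[-] asks=[#2:2@95 #3:4@98]
After op 5 [order #4] market_sell(qty=3): fills=none; bids=[-] asks=[#2:2@95 #3:4@98]

Answer: bid=- ask=97
bid=- ask=95
bid=- ask=95
bid=- ask=95
bid=- ask=95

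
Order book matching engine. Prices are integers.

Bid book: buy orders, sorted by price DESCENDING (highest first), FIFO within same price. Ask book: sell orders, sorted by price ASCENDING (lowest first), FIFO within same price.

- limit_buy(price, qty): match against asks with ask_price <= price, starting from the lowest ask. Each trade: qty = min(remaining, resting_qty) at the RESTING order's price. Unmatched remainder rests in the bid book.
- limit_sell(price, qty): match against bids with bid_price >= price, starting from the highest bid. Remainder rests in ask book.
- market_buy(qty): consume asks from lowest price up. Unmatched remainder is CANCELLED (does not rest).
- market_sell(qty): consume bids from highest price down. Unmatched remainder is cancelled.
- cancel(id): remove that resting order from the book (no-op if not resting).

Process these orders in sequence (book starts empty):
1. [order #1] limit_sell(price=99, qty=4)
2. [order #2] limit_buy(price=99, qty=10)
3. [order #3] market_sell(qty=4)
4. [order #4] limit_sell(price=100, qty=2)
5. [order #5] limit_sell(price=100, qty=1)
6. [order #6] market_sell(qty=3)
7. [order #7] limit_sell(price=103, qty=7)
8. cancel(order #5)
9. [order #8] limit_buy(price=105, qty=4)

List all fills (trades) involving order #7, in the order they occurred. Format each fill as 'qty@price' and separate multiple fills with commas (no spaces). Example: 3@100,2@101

After op 1 [order #1] limit_sell(price=99, qty=4): fills=none; bids=[-] asks=[#1:4@99]
After op 2 [order #2] limit_buy(price=99, qty=10): fills=#2x#1:4@99; bids=[#2:6@99] asks=[-]
After op 3 [order #3] market_sell(qty=4): fills=#2x#3:4@99; bids=[#2:2@99] asks=[-]
After op 4 [order #4] limit_sell(price=100, qty=2): fills=none; bids=[#2:2@99] asks=[#4:2@100]
After op 5 [order #5] limit_sell(price=100, qty=1): fills=none; bids=[#2:2@99] asks=[#4:2@100 #5:1@100]
After op 6 [order #6] market_sell(qty=3): fills=#2x#6:2@99; bids=[-] asks=[#4:2@100 #5:1@100]
After op 7 [order #7] limit_sell(price=103, qty=7): fills=none; bids=[-] asks=[#4:2@100 #5:1@100 #7:7@103]
After op 8 cancel(order #5): fills=none; bids=[-] asks=[#4:2@100 #7:7@103]
After op 9 [order #8] limit_buy(price=105, qty=4): fills=#8x#4:2@100 #8x#7:2@103; bids=[-] asks=[#7:5@103]

Answer: 2@103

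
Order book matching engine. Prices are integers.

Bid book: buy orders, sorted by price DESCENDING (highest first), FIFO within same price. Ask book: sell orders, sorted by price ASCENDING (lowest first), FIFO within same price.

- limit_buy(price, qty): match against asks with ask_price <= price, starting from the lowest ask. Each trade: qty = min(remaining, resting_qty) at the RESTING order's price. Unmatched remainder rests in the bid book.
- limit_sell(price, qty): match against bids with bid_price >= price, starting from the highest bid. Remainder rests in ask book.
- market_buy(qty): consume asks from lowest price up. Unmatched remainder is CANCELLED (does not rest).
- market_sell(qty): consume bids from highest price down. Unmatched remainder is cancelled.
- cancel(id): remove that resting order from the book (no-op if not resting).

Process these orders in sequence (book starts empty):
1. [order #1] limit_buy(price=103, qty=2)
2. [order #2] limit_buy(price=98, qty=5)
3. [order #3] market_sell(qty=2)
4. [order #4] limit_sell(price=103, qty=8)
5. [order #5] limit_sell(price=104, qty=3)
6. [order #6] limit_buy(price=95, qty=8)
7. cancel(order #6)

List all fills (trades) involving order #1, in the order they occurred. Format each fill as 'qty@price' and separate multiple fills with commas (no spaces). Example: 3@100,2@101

Answer: 2@103

Derivation:
After op 1 [order #1] limit_buy(price=103, qty=2): fills=none; bids=[#1:2@103] asks=[-]
After op 2 [order #2] limit_buy(price=98, qty=5): fills=none; bids=[#1:2@103 #2:5@98] asks=[-]
After op 3 [order #3] market_sell(qty=2): fills=#1x#3:2@103; bids=[#2:5@98] asks=[-]
After op 4 [order #4] limit_sell(price=103, qty=8): fills=none; bids=[#2:5@98] asks=[#4:8@103]
After op 5 [order #5] limit_sell(price=104, qty=3): fills=none; bids=[#2:5@98] asks=[#4:8@103 #5:3@104]
After op 6 [order #6] limit_buy(price=95, qty=8): fills=none; bids=[#2:5@98 #6:8@95] asks=[#4:8@103 #5:3@104]
After op 7 cancel(order #6): fills=none; bids=[#2:5@98] asks=[#4:8@103 #5:3@104]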